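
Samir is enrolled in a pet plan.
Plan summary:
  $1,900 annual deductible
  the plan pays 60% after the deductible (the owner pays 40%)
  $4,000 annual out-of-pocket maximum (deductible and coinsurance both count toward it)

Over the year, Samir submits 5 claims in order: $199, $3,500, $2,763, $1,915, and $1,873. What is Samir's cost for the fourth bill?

#1 ($199): fully absorbed by the deductible. Cost to owner: $199. OOP to date $199.
#2 ($3,500): $1,701 to deductible, leaving $1,799; coinsurance $1,799 × 40% = $719.60. Owner pays $2,420.60; OOP now $2,619.60.
#3 ($2,763): 40% coinsurance on $2,763 = $1,105.20. Cost to owner: $1,105.20. OOP to date $3,724.80.
#4 ($1,915): 40% coinsurance on $1,915 = $766. That would push OOP to $4,490.80, over the $4,000 cap, so owner pays $4,000 − $3,724.80 = $275.20.

$275.20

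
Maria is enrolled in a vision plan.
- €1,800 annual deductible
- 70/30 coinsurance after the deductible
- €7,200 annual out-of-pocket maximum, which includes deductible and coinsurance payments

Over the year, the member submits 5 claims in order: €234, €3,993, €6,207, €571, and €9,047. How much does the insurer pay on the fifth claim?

€6,408.50

Claim 1 — €234: entire amount goes to the deductible. Cost to member: €234. OOP to date €234. Plan pays €234 − €234 = €0.
Claim 2 — €3,993: €1,566 finishes the deductible; €2,427 goes to coinsurance; 30% of €2,427 = €728.10. Member pays €2,294.10; OOP now €2,528.10. Insurer: €3,993 − €2,294.10 = €1,698.90.
Claim 3 — €6,207: deductible met; 30% of €6,207 = €1,862.10. Member owes €1,862.10 (running OOP €4,390.20). Plan pays €6,207 − €1,862.10 = €4,344.90.
Claim 4 — €571: deductible met; 30% of €571 = €171.30. Member owes €171.30 (running OOP €4,561.50). Plan pays €571 − €171.30 = €399.70.
Claim 5 — €9,047: deductible met; 30% of €9,047 = €2,714.10. OOP would hit €7,275.60 > €7,200, so the cap limits the member to €7,200 − €4,561.50 = €2,638.50. Insurer: €9,047 − €2,638.50 = €6,408.50.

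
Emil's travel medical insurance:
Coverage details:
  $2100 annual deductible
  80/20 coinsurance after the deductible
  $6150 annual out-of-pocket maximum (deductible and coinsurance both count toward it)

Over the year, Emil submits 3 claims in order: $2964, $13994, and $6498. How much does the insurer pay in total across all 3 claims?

Bill 1, $2964: deductible takes $2100, $864 remains; 20% of $864 = $172.80. Traveler pays $2272.80; OOP now $2272.80. Insurer: $2964 − $2272.80 = $691.20.
Bill 2, $13994: deductible already satisfied, so traveler's share is 20% × $13994 = $2798.80. Traveler owes $2798.80 (running OOP $5071.60). Plan pays $13994 − $2798.80 = $11195.20.
Bill 3, $6498: deductible met; 20% of $6498 = $1299.60. Adding that to $5071.60 gives $6371.20, past the $6150 cap; traveler pays only $6150 − $5071.60 = $1078.40. Plan pays $6498 − $1078.40 = $5419.60.
Insurer total: $691.20 + $11195.20 + $5419.60 = $17306.

$17306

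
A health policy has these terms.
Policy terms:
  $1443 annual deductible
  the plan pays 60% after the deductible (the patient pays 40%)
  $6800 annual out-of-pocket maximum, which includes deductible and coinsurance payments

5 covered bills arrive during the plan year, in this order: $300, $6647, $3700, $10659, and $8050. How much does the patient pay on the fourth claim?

$1675.40

Bill 1, $300: all of it applies to the deductible. Cost to patient: $300. OOP to date $300.
Bill 2, $6647: $1143 finishes the deductible; $5504 goes to coinsurance; coinsurance $5504 × 40% = $2201.60. Patient owes $3344.60 (running OOP $3644.60).
Bill 3, $3700: deductible met; 40% of $3700 = $1480. Patient pays $1480; OOP now $5124.60.
Bill 4, $10659: 40% coinsurance on $10659 = $4263.60. Adding that to $5124.60 gives $9388.20, past the $6800 cap; patient pays only $6800 − $5124.60 = $1675.40.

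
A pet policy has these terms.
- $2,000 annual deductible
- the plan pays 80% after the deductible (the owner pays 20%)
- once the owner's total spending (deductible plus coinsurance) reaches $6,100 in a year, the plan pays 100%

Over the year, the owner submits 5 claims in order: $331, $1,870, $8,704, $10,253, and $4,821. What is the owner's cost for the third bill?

$1,740.80

#1 ($331): all of it applies to the deductible. Cost to owner: $331. OOP to date $331.
#2 ($1,870): $1,669 to deductible, leaving $201; coinsurance $201 × 20% = $40.20. Owner pays $1,709.20; OOP now $2,040.20.
#3 ($8,704): deductible met; 20% of $8,704 = $1,740.80. Cost to owner: $1,740.80. OOP to date $3,781.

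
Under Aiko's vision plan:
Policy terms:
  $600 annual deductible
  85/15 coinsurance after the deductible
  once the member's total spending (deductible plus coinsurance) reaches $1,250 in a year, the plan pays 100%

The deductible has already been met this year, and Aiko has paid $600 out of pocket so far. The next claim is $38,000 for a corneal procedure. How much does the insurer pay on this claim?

$37,350

With the deductible met, the entire $38,000 is subject to coinsurance.
Coinsurance: $38,000 × 15% = $5,700.
Year-to-date out-of-pocket would reach $600 + $5,700 = $6,300, above the $1,250 maximum, so the member pays only $1,250 − $600 = $650.
The plan picks up $38,000 − $650 = $37,350.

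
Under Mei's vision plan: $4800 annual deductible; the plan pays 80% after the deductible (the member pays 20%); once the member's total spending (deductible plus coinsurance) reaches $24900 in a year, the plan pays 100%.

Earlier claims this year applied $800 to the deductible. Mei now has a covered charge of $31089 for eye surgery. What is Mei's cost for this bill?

$9417.80

Deductible still to meet: $4800 − $800 = $4000.
After the $4000 deductible portion, $31089 − $4000 = $27089 is subject to coinsurance.
Coinsurance: $27089 × 20% = $5417.80.
Member responsibility before any cap: $4000 + $5417.80 = $9417.80.
Cumulative spending $800 + $9417.80 = $10217.80 stays under the $24900 maximum.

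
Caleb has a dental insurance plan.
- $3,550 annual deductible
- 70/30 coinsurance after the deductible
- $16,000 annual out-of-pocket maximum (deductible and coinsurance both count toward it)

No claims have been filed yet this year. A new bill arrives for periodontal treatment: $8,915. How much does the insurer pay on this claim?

$3,755.50

Deductible not yet touched, so the first $3,550 of the bill goes to the deductible.
The remaining $5,365 (= $8,915 − $3,550) moves to coinsurance.
30% of $5,365 = $1,609.50 falls to the patient.
So the patient owes $3,550 + $1,609.50 = $5,159.50 before any cap.
Cumulative spending $0 + $5,159.50 = $5,159.50 stays under the $16,000 maximum.
Insurer pays the balance: $8,915 − $5,159.50 = $3,755.50.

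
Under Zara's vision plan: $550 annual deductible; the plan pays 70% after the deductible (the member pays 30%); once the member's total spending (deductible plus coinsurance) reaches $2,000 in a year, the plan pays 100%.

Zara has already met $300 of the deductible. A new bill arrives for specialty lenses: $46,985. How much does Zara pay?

$1,700

Remaining deductible: $550 − $300 = $250.
That leaves $46,985 − $250 = $46,735 for coinsurance.
Member's 30% share of $46,735 is $14,020.50.
Member responsibility before any cap: $250 + $14,020.50 = $14,270.50.
Adding $14,270.50 to the $300 already spent would give $14,570.50, which exceeds the $2,000 cap; the member pays just $2,000 − $300 = $1,700.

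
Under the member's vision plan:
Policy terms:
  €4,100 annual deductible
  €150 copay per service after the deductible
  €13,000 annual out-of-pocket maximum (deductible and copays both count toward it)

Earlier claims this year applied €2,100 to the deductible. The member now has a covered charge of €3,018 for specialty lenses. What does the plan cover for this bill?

Deductible still to meet: €4,100 − €2,100 = €2,000.
The remaining €1,018 (= €3,018 − €2,000) moves to the copay.
Copay on this service: €150.
That puts the member's cost at €2,000 + €150 = €2,150 before any cap.
Cumulative spending €2,100 + €2,150 = €4,250 stays under the €13,000 maximum.
The plan picks up €3,018 − €2,150 = €868.

€868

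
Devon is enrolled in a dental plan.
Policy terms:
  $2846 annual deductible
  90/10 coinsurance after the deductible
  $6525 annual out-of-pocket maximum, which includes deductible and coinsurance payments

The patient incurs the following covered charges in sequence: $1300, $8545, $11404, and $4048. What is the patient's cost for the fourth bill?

$404.80

Bill 1, $1300: fully absorbed by the deductible. Patient owes $1300 (running OOP $1300).
Bill 2, $8545: $1546 finishes the deductible; $6999 goes to coinsurance; patient's 10% is $699.90. Patient owes $2245.90 (running OOP $3545.90).
Bill 3, $11404: deductible already satisfied, so patient's share is 10% × $11404 = $1140.40. Patient pays $1140.40; OOP now $4686.30.
Bill 4, $4048: 10% coinsurance on $4048 = $404.80. Patient owes $404.80 (running OOP $5091.10).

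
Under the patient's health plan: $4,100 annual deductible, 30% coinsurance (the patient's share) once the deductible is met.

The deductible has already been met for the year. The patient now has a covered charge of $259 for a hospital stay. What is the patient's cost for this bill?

$77.70

With the deductible met, the entire $259 is subject to coinsurance.
Coinsurance: $259 × 30% = $77.70.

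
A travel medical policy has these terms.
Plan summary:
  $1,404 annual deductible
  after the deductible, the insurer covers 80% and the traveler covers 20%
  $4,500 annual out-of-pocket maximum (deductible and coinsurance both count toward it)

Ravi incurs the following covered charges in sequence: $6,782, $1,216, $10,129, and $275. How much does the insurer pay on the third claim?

Bill 1, $6,782: $1,404 to deductible, leaving $5,378; traveler's 20% is $1,075.60. Cost to traveler: $2,479.60. OOP to date $2,479.60. Insurer: $6,782 − $2,479.60 = $4,302.40.
Bill 2, $1,216: deductible already satisfied, so traveler's share is 20% × $1,216 = $243.20. Cost to traveler: $243.20. OOP to date $2,722.80. Insurer: $1,216 − $243.20 = $972.80.
Bill 3, $10,129: 20% coinsurance on $10,129 = $2,025.80. Adding that to $2,722.80 gives $4,748.60, past the $4,500 cap; traveler pays only $4,500 − $2,722.80 = $1,777.20. Plan pays $10,129 − $1,777.20 = $8,351.80.

$8,351.80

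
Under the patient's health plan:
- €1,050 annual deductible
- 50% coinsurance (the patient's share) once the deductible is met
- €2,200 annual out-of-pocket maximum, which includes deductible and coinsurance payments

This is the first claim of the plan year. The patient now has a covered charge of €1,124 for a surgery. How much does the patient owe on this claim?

The full €1,050 deductible is still open; €1,050 of this bill applies to it.
The remaining €74 (= €1,124 − €1,050) moves to coinsurance.
50% of €74 = €37 falls to the patient.
That puts the patient's cost at €1,050 + €37 = €1,087 before any cap.
Total out-of-pocket so far would be €0 + €1,087 = €1,087, below the €2,200 cap — no reduction.

€1,087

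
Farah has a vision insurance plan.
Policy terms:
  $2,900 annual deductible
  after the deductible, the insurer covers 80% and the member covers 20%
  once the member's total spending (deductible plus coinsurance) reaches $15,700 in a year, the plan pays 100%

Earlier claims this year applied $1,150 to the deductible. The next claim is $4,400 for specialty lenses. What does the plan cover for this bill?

$2,120

$1,150 of the $2,900 deductible is already met, leaving $1,750.
After the $1,750 deductible portion, $4,400 − $1,750 = $2,650 is subject to coinsurance.
20% of $2,650 = $530 falls to the member.
That puts the member's cost at $1,750 + $530 = $2,280 before any cap.
Cumulative spending $1,150 + $2,280 = $3,430 stays under the $15,700 maximum.
The plan picks up $4,400 − $2,280 = $2,120.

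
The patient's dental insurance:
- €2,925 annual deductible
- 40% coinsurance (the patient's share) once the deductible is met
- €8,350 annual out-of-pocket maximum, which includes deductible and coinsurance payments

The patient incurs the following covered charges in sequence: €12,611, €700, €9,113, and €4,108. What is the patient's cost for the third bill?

Claim 1 (€12,611): €2,925 finishes the deductible; €9,686 goes to coinsurance; patient's 40% is €3,874.40. Patient owes €6,799.40 (running OOP €6,799.40).
Claim 2 (€700): 40% coinsurance on €700 = €280. Patient owes €280 (running OOP €7,079.40).
Claim 3 (€9,113): 40% coinsurance on €9,113 = €3,645.20. That would push OOP to €10,724.60, over the €8,350 cap, so patient pays €8,350 − €7,079.40 = €1,270.60.

€1,270.60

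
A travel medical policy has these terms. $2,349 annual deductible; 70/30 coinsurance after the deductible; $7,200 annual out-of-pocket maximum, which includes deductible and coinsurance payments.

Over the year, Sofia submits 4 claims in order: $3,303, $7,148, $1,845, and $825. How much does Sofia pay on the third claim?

#1 ($3,303): $2,349 to deductible, leaving $954; traveler's 30% is $286.20. Traveler pays $2,635.20; OOP now $2,635.20.
#2 ($7,148): deductible met; 30% of $7,148 = $2,144.40. Traveler pays $2,144.40; OOP now $4,779.60.
#3 ($1,845): deductible met; 30% of $1,845 = $553.50. Traveler owes $553.50 (running OOP $5,333.10).

$553.50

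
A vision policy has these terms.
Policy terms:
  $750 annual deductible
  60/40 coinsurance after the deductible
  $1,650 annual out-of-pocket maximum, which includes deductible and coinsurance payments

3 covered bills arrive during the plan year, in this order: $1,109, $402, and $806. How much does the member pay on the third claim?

Claim 1 — $1,109: $750 finishes the deductible; $359 goes to coinsurance; member's 40% is $143.60. Member owes $893.60 (running OOP $893.60).
Claim 2 — $402: deductible met; 40% of $402 = $160.80. Member owes $160.80 (running OOP $1,054.40).
Claim 3 — $806: deductible met; 40% of $806 = $322.40. Cost to member: $322.40. OOP to date $1,376.80.

$322.40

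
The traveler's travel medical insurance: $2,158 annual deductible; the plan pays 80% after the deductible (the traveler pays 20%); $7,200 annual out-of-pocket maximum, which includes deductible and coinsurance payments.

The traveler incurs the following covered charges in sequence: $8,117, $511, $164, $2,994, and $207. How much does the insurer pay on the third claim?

#1 ($8,117): $2,158 to deductible, leaving $5,959; coinsurance $5,959 × 20% = $1,191.80. Traveler owes $3,349.80 (running OOP $3,349.80). Plan pays $8,117 − $3,349.80 = $4,767.20.
#2 ($511): deductible already satisfied, so traveler's share is 20% × $511 = $102.20. Traveler pays $102.20; OOP now $3,452. Insurer: $511 − $102.20 = $408.80.
#3 ($164): deductible met; 20% of $164 = $32.80. Cost to traveler: $32.80. OOP to date $3,484.80. Insurer: $164 − $32.80 = $131.20.

$131.20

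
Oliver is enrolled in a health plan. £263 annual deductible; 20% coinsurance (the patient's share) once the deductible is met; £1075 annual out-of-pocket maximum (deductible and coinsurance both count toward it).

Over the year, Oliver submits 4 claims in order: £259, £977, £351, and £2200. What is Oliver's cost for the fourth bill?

Claim 1 (£259): fully absorbed by the deductible. Cost to patient: £259. OOP to date £259.
Claim 2 (£977): deductible takes £4, £973 remains; 20% of £973 = £194.60. Cost to patient: £198.60. OOP to date £457.60.
Claim 3 (£351): deductible met; 20% of £351 = £70.20. Patient pays £70.20; OOP now £527.80.
Claim 4 (£2200): deductible met; 20% of £2200 = £440. Patient pays £440; OOP now £967.80.

£440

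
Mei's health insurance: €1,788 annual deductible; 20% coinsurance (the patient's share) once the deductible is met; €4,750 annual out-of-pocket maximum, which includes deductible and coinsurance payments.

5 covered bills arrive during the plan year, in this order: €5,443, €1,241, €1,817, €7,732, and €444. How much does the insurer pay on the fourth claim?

€6,185.60

#1 (€5,443): deductible takes €1,788, €3,655 remains; coinsurance €3,655 × 20% = €731. Cost to patient: €2,519. OOP to date €2,519. Insurer: €5,443 − €2,519 = €2,924.
#2 (€1,241): deductible already satisfied, so patient's share is 20% × €1,241 = €248.20. Patient pays €248.20; OOP now €2,767.20. Plan pays €1,241 − €248.20 = €992.80.
#3 (€1,817): deductible met; 20% of €1,817 = €363.40. Cost to patient: €363.40. OOP to date €3,130.60. Insurer: €1,817 − €363.40 = €1,453.60.
#4 (€7,732): deductible met; 20% of €7,732 = €1,546.40. Cost to patient: €1,546.40. OOP to date €4,677. Insurer: €7,732 − €1,546.40 = €6,185.60.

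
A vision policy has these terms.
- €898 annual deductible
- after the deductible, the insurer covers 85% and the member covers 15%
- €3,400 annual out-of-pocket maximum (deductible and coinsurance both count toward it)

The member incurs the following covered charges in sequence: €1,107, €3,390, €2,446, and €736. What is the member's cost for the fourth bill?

€110.40

#1 (€1,107): €898 finishes the deductible; €209 goes to coinsurance; member's 15% is €31.35. Member owes €929.35 (running OOP €929.35).
#2 (€3,390): deductible met; 15% of €3,390 = €508.50. Member owes €508.50 (running OOP €1,437.85).
#3 (€2,446): deductible already satisfied, so member's share is 15% × €2,446 = €366.90. Cost to member: €366.90. OOP to date €1,804.75.
#4 (€736): deductible already satisfied, so member's share is 15% × €736 = €110.40. Member pays €110.40; OOP now €1,915.15.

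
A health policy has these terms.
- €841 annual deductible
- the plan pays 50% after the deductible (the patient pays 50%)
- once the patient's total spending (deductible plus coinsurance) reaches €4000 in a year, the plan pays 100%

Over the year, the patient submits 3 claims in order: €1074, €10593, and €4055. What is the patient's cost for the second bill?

#1 (€1074): €841 to deductible, leaving €233; patient's 50% is €116.50. Patient owes €957.50 (running OOP €957.50).
#2 (€10593): deductible met; 50% of €10593 = €5296.50. Adding that to €957.50 gives €6254, past the €4000 cap; patient pays only €4000 − €957.50 = €3042.50.

€3042.50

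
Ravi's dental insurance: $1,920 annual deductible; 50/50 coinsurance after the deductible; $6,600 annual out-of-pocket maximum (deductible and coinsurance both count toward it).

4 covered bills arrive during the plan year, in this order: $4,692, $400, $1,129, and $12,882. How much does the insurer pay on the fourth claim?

Claim 1 — $4,692: deductible takes $1,920, $2,772 remains; patient's 50% is $1,386. Cost to patient: $3,306. OOP to date $3,306. Plan pays $4,692 − $3,306 = $1,386.
Claim 2 — $400: deductible met; 50% of $400 = $200. Patient owes $200 (running OOP $3,506). Plan pays $400 − $200 = $200.
Claim 3 — $1,129: deductible already satisfied, so patient's share is 50% × $1,129 = $564.50. Patient owes $564.50 (running OOP $4,070.50). Insurer: $1,129 − $564.50 = $564.50.
Claim 4 — $12,882: deductible met; 50% of $12,882 = $6,441. Adding that to $4,070.50 gives $10,511.50, past the $6,600 cap; patient pays only $6,600 − $4,070.50 = $2,529.50. Plan pays $12,882 − $2,529.50 = $10,352.50.

$10,352.50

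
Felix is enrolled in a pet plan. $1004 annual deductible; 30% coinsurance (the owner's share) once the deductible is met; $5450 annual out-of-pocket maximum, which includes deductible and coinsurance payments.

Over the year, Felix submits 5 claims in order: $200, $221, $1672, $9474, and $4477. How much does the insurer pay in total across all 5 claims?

$10594

#1 ($200): all of it applies to the deductible. Owner pays $200; OOP now $200. Plan pays $200 − $200 = $0.
#2 ($221): entire amount goes to the deductible. Owner pays $221; OOP now $421. Plan pays $221 − $221 = $0.
#3 ($1672): $583 finishes the deductible; $1089 goes to coinsurance; 30% of $1089 = $326.70. Cost to owner: $909.70. OOP to date $1330.70. Insurer: $1672 − $909.70 = $762.30.
#4 ($9474): 30% coinsurance on $9474 = $2842.20. Cost to owner: $2842.20. OOP to date $4172.90. Insurer: $9474 − $2842.20 = $6631.80.
#5 ($4477): deductible already satisfied, so owner's share is 30% × $4477 = $1343.10. OOP would hit $5516 > $5450, so the cap limits the owner to $5450 − $4172.90 = $1277.10. Insurer: $4477 − $1277.10 = $3199.90.
Insurer total: $0 + $0 + $762.30 + $6631.80 + $3199.90 = $10594.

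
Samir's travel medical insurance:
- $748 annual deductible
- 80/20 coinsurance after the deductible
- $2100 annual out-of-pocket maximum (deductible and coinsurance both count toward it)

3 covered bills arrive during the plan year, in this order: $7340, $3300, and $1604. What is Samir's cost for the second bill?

$33.60

Bill 1, $7340: $748 finishes the deductible; $6592 goes to coinsurance; coinsurance $6592 × 20% = $1318.40. Cost to traveler: $2066.40. OOP to date $2066.40.
Bill 2, $3300: deductible met; 20% of $3300 = $660. OOP would hit $2726.40 > $2100, so the cap limits the traveler to $2100 − $2066.40 = $33.60.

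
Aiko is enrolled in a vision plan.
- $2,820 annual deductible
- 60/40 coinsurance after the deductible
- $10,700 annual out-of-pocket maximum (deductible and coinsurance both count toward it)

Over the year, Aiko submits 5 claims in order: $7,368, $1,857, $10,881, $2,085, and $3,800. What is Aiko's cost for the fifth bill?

$131.60

#1 ($7,368): deductible takes $2,820, $4,548 remains; coinsurance $4,548 × 40% = $1,819.20. Member owes $4,639.20 (running OOP $4,639.20).
#2 ($1,857): deductible already satisfied, so member's share is 40% × $1,857 = $742.80. Cost to member: $742.80. OOP to date $5,382.
#3 ($10,881): deductible met; 40% of $10,881 = $4,352.40. Member owes $4,352.40 (running OOP $9,734.40).
#4 ($2,085): deductible met; 40% of $2,085 = $834. Member owes $834 (running OOP $10,568.40).
#5 ($3,800): deductible met; 40% of $3,800 = $1,520. That would push OOP to $12,088.40, over the $10,700 cap, so member pays $10,700 − $10,568.40 = $131.60.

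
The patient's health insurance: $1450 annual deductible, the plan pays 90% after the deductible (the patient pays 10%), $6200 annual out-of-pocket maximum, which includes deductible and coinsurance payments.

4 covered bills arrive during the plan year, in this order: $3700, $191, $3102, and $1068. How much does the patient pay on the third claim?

$310.20

Bill 1, $3700: deductible takes $1450, $2250 remains; patient's 10% is $225. Patient pays $1675; OOP now $1675.
Bill 2, $191: 10% coinsurance on $191 = $19.10. Cost to patient: $19.10. OOP to date $1694.10.
Bill 3, $3102: deductible met; 10% of $3102 = $310.20. Patient pays $310.20; OOP now $2004.30.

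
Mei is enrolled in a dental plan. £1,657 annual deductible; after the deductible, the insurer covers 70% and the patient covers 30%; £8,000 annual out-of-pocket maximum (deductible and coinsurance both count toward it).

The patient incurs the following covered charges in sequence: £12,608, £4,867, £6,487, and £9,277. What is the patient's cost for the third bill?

£1,597.60

Bill 1, £12,608: £1,657 finishes the deductible; £10,951 goes to coinsurance; coinsurance £10,951 × 30% = £3,285.30. Patient pays £4,942.30; OOP now £4,942.30.
Bill 2, £4,867: deductible already satisfied, so patient's share is 30% × £4,867 = £1,460.10. Patient pays £1,460.10; OOP now £6,402.40.
Bill 3, £6,487: 30% coinsurance on £6,487 = £1,946.10. Adding that to £6,402.40 gives £8,348.50, past the £8,000 cap; patient pays only £8,000 − £6,402.40 = £1,597.60.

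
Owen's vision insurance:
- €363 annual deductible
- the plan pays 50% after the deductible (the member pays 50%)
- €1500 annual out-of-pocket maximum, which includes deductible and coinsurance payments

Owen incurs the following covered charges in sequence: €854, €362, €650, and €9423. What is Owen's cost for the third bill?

€325

Claim 1 (€854): €363 to deductible, leaving €491; member's 50% is €245.50. Member owes €608.50 (running OOP €608.50).
Claim 2 (€362): deductible met; 50% of €362 = €181. Member pays €181; OOP now €789.50.
Claim 3 (€650): 50% coinsurance on €650 = €325. Member owes €325 (running OOP €1114.50).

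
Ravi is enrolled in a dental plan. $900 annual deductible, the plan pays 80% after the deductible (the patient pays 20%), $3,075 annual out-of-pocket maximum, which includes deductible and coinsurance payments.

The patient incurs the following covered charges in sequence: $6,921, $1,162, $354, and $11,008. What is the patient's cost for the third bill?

$70.80

Claim 1 ($6,921): $900 finishes the deductible; $6,021 goes to coinsurance; 20% of $6,021 = $1,204.20. Cost to patient: $2,104.20. OOP to date $2,104.20.
Claim 2 ($1,162): deductible met; 20% of $1,162 = $232.40. Patient pays $232.40; OOP now $2,336.60.
Claim 3 ($354): deductible already satisfied, so patient's share is 20% × $354 = $70.80. Patient pays $70.80; OOP now $2,407.40.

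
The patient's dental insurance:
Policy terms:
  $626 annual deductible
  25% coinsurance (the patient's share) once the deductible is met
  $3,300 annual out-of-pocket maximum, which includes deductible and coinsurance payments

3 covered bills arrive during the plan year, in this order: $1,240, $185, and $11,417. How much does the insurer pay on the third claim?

$8,942.75

#1 ($1,240): $626 to deductible, leaving $614; patient's 25% is $153.50. Patient owes $779.50 (running OOP $779.50). Insurer: $1,240 − $779.50 = $460.50.
#2 ($185): 25% coinsurance on $185 = $46.25. Cost to patient: $46.25. OOP to date $825.75. Plan pays $185 − $46.25 = $138.75.
#3 ($11,417): deductible already satisfied, so patient's share is 25% × $11,417 = $2,854.25. OOP would hit $3,680 > $3,300, so the cap limits the patient to $3,300 − $825.75 = $2,474.25. Insurer: $11,417 − $2,474.25 = $8,942.75.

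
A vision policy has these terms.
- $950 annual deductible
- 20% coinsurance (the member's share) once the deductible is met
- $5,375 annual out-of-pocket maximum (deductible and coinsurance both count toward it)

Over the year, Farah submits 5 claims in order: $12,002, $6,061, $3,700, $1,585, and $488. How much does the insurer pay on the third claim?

$2,960

Claim 1 — $12,002: deductible takes $950, $11,052 remains; 20% of $11,052 = $2,210.40. Cost to member: $3,160.40. OOP to date $3,160.40. Plan pays $12,002 − $3,160.40 = $8,841.60.
Claim 2 — $6,061: deductible met; 20% of $6,061 = $1,212.20. Member owes $1,212.20 (running OOP $4,372.60). Plan pays $6,061 − $1,212.20 = $4,848.80.
Claim 3 — $3,700: deductible already satisfied, so member's share is 20% × $3,700 = $740. Member pays $740; OOP now $5,112.60. Plan pays $3,700 − $740 = $2,960.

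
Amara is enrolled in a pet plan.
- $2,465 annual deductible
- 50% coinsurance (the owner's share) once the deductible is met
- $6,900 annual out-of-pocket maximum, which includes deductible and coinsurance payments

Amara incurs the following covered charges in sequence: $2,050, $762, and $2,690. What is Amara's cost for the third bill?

Bill 1, $2,050: entire amount goes to the deductible. Owner pays $2,050; OOP now $2,050.
Bill 2, $762: $415 finishes the deductible; $347 goes to coinsurance; owner's 50% is $173.50. Owner pays $588.50; OOP now $2,638.50.
Bill 3, $2,690: deductible met; 50% of $2,690 = $1,345. Owner owes $1,345 (running OOP $3,983.50).

$1,345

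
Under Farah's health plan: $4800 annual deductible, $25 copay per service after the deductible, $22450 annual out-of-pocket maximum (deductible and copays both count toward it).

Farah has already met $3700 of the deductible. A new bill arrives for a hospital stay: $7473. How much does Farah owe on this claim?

Deductible still to meet: $4800 − $3700 = $1100.
The remaining $6373 (= $7473 − $1100) moves to the copay.
Copay on this service: $25.
So the patient owes $1100 + $25 = $1125 before any cap.
Cumulative spending $3700 + $1125 = $4825 stays under the $22450 maximum.

$1125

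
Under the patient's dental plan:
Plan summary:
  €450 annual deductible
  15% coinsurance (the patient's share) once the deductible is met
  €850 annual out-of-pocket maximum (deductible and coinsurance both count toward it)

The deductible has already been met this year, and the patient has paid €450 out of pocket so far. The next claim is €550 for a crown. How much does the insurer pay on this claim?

€467.50

The deductible is already satisfied, so the full bill goes to coinsurance.
Patient's 15% share of €550 is €82.50.
Year-to-date out-of-pocket becomes €450 + €82.50 = €532.50, still under the €850 maximum, so no cap applies.
The plan picks up €550 − €82.50 = €467.50.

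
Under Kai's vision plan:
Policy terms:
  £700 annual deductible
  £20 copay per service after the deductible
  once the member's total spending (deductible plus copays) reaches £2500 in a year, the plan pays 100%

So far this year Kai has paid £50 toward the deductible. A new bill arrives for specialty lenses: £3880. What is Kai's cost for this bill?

£670

Remaining deductible: £700 − £50 = £650.
After the £650 deductible portion, £3880 − £650 = £3230 is subject to the copay.
Copay on this service: £20.
That puts the member's cost at £650 + £20 = £670 before any cap.
Year-to-date out-of-pocket becomes £50 + £670 = £720, still under the £2500 maximum, so no cap applies.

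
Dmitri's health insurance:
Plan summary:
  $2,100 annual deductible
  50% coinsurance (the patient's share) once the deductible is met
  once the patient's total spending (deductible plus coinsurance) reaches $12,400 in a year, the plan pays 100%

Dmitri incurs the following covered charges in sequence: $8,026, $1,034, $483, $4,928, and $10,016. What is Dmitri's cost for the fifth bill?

$4,114.50

Claim 1 ($8,026): $2,100 finishes the deductible; $5,926 goes to coinsurance; coinsurance $5,926 × 50% = $2,963. Cost to patient: $5,063. OOP to date $5,063.
Claim 2 ($1,034): deductible already satisfied, so patient's share is 50% × $1,034 = $517. Cost to patient: $517. OOP to date $5,580.
Claim 3 ($483): 50% coinsurance on $483 = $241.50. Cost to patient: $241.50. OOP to date $5,821.50.
Claim 4 ($4,928): deductible met; 50% of $4,928 = $2,464. Patient owes $2,464 (running OOP $8,285.50).
Claim 5 ($10,016): deductible already satisfied, so patient's share is 50% × $10,016 = $5,008. OOP would hit $13,293.50 > $12,400, so the cap limits the patient to $12,400 − $8,285.50 = $4,114.50.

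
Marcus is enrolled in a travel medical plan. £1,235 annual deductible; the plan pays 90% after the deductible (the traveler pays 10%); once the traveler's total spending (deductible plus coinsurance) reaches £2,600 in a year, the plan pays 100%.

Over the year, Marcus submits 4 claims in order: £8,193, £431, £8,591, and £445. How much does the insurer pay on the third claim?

£7,964.90

Claim 1 (£8,193): £1,235 finishes the deductible; £6,958 goes to coinsurance; traveler's 10% is £695.80. Traveler owes £1,930.80 (running OOP £1,930.80). Plan pays £8,193 − £1,930.80 = £6,262.20.
Claim 2 (£431): deductible already satisfied, so traveler's share is 10% × £431 = £43.10. Cost to traveler: £43.10. OOP to date £1,973.90. Insurer: £431 − £43.10 = £387.90.
Claim 3 (£8,591): deductible already satisfied, so traveler's share is 10% × £8,591 = £859.10. Adding that to £1,973.90 gives £2,833, past the £2,600 cap; traveler pays only £2,600 − £1,973.90 = £626.10. Insurer: £8,591 − £626.10 = £7,964.90.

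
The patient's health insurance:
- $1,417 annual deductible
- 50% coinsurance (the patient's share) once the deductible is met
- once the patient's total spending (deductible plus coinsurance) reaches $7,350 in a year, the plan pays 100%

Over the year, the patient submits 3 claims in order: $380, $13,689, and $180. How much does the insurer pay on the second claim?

$6,719

Bill 1, $380: all of it applies to the deductible. Cost to patient: $380. OOP to date $380. Plan pays $380 − $380 = $0.
Bill 2, $13,689: $1,037 to deductible, leaving $12,652; 50% of $12,652 = $6,326. Claim cost before the cap: $1,037 + $6,326 = $7,363. OOP would hit $7,743 > $7,350, so the cap limits the patient to $7,350 − $380 = $6,970. Insurer: $13,689 − $6,970 = $6,719.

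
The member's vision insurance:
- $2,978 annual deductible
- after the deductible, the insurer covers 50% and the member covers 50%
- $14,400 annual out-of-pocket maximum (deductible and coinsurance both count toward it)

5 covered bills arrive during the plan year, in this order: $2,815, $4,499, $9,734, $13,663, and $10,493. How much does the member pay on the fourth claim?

#1 ($2,815): fully absorbed by the deductible. Cost to member: $2,815. OOP to date $2,815.
#2 ($4,499): deductible takes $163, $4,336 remains; 50% of $4,336 = $2,168. Member pays $2,331; OOP now $5,146.
#3 ($9,734): deductible met; 50% of $9,734 = $4,867. Cost to member: $4,867. OOP to date $10,013.
#4 ($13,663): 50% coinsurance on $13,663 = $6,831.50. That would push OOP to $16,844.50, over the $14,400 cap, so member pays $14,400 − $10,013 = $4,387.

$4,387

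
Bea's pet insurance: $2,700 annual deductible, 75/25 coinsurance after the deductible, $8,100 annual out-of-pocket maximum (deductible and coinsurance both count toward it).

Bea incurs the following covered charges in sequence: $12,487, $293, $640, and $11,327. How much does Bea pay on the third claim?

$160

Claim 1 ($12,487): $2,700 finishes the deductible; $9,787 goes to coinsurance; 25% of $9,787 = $2,446.75. Owner owes $5,146.75 (running OOP $5,146.75).
Claim 2 ($293): 25% coinsurance on $293 = $73.25. Cost to owner: $73.25. OOP to date $5,220.
Claim 3 ($640): deductible met; 25% of $640 = $160. Owner pays $160; OOP now $5,380.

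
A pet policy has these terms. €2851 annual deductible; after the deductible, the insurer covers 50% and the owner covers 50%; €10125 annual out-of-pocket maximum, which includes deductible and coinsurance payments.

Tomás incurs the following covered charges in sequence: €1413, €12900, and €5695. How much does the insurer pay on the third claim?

Bill 1, €1413: all of it applies to the deductible. Owner owes €1413 (running OOP €1413). Plan pays €1413 − €1413 = €0.
Bill 2, €12900: €1438 to deductible, leaving €11462; 50% of €11462 = €5731. Owner pays €7169; OOP now €8582. Plan pays €12900 − €7169 = €5731.
Bill 3, €5695: deductible met; 50% of €5695 = €2847.50. That would push OOP to €11429.50, over the €10125 cap, so owner pays €10125 − €8582 = €1543. Insurer: €5695 − €1543 = €4152.

€4152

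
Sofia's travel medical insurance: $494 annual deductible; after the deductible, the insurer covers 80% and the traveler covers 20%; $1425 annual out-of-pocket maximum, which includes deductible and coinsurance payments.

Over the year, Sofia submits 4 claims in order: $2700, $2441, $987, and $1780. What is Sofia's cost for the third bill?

Claim 1 — $2700: $494 to deductible, leaving $2206; 20% of $2206 = $441.20. Traveler owes $935.20 (running OOP $935.20).
Claim 2 — $2441: 20% coinsurance on $2441 = $488.20. Traveler pays $488.20; OOP now $1423.40.
Claim 3 — $987: 20% coinsurance on $987 = $197.40. Adding that to $1423.40 gives $1620.80, past the $1425 cap; traveler pays only $1425 − $1423.40 = $1.60.

$1.60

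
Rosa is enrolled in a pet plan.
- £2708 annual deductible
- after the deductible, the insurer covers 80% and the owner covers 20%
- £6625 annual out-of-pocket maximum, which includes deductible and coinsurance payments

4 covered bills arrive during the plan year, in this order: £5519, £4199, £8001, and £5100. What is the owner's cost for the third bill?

Claim 1 (£5519): £2708 to deductible, leaving £2811; 20% of £2811 = £562.20. Cost to owner: £3270.20. OOP to date £3270.20.
Claim 2 (£4199): deductible already satisfied, so owner's share is 20% × £4199 = £839.80. Cost to owner: £839.80. OOP to date £4110.
Claim 3 (£8001): deductible already satisfied, so owner's share is 20% × £8001 = £1600.20. Cost to owner: £1600.20. OOP to date £5710.20.

£1600.20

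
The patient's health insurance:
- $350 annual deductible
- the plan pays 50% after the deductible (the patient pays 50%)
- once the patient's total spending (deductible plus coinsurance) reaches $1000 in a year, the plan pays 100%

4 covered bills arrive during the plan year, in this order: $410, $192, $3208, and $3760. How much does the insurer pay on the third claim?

$2684

Bill 1, $410: $350 finishes the deductible; $60 goes to coinsurance; patient's 50% is $30. Cost to patient: $380. OOP to date $380. Plan pays $410 − $380 = $30.
Bill 2, $192: 50% coinsurance on $192 = $96. Patient owes $96 (running OOP $476). Plan pays $192 − $96 = $96.
Bill 3, $3208: deductible met; 50% of $3208 = $1604. Adding that to $476 gives $2080, past the $1000 cap; patient pays only $1000 − $476 = $524. Plan pays $3208 − $524 = $2684.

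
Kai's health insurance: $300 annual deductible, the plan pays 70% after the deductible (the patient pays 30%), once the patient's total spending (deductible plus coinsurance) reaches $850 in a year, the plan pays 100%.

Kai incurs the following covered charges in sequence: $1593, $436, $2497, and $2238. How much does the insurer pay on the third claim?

$2465.70

Claim 1 — $1593: deductible takes $300, $1293 remains; patient's 30% is $387.90. Cost to patient: $687.90. OOP to date $687.90. Plan pays $1593 − $687.90 = $905.10.
Claim 2 — $436: 30% coinsurance on $436 = $130.80. Cost to patient: $130.80. OOP to date $818.70. Insurer: $436 − $130.80 = $305.20.
Claim 3 — $2497: 30% coinsurance on $2497 = $749.10. That would push OOP to $1567.80, over the $850 cap, so patient pays $850 − $818.70 = $31.30. Insurer: $2497 − $31.30 = $2465.70.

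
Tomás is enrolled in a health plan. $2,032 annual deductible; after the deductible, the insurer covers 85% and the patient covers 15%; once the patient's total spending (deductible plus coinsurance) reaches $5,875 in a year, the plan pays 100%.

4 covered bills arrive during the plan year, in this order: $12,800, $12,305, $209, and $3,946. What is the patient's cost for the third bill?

#1 ($12,800): deductible takes $2,032, $10,768 remains; coinsurance $10,768 × 15% = $1,615.20. Cost to patient: $3,647.20. OOP to date $3,647.20.
#2 ($12,305): deductible already satisfied, so patient's share is 15% × $12,305 = $1,845.75. Patient pays $1,845.75; OOP now $5,492.95.
#3 ($209): 15% coinsurance on $209 = $31.35. Patient owes $31.35 (running OOP $5,524.30).

$31.35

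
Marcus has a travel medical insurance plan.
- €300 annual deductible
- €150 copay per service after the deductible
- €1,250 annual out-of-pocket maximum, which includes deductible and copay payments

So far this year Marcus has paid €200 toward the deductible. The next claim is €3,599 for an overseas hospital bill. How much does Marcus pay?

Remaining deductible: €300 − €200 = €100.
After the €100 deductible portion, €3,599 − €100 = €3,499 is subject to the copay.
Copay on this service: €150.
Traveler responsibility before any cap: €100 + €150 = €250.
Total out-of-pocket so far would be €200 + €250 = €450, below the €1,250 cap — no reduction.

€250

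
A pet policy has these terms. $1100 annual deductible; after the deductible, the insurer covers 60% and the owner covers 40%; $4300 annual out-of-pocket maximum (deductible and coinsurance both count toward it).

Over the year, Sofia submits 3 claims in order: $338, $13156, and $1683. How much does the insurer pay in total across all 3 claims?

$10877

Claim 1 ($338): fully absorbed by the deductible. Owner pays $338; OOP now $338. Plan pays $338 − $338 = $0.
Claim 2 ($13156): $762 to deductible, leaving $12394; owner's 40% is $4957.60. Together that's $762 + $4957.60 = $5719.60. OOP would hit $6057.60 > $4300, so the cap limits the owner to $4300 − $338 = $3962. Plan pays $13156 − $3962 = $9194.
Claim 3 ($1683): 40% coinsurance on $1683 = $673.20. That would push OOP to $4973.20, over the $4300 cap, so owner pays $4300 − $4300 = $0. Plan pays $1683 − $0 = $1683.
Insurer total = bills − owner's total = $15177 − $4300 = $10877.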